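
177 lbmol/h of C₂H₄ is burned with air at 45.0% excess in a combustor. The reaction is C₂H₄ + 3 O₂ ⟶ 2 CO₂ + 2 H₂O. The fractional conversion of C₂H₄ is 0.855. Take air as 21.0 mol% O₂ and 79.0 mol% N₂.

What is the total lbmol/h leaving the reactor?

Stoichiometric O₂ = 3 × 177 = 531 lbmol/h; O₂ fed = 531 × 1.450 = 769.9 lbmol/h.
N₂ fed = 769.9 × 79/21 = 2896 lbmol/h.
Fuel reacted = 0.855 × 177 → ξ = 151.3 lbmol/h.
Outlet (n = n₀ + ν ξ):
  C₂H₄: 177 − 1(151.3) = 25.66
  O₂: 769.9 − 3(151.3) = 315.9
  N₂: 2896 (inert)
  CO₂: 0 + 2(151.3) = 302.7
  H₂O: 0 + 2(151.3) = 302.7
Total out = 25.66 + 315.9 + 2896 + 302.7 + 302.7 = 3843 lbmol/h.

3840 lbmol/h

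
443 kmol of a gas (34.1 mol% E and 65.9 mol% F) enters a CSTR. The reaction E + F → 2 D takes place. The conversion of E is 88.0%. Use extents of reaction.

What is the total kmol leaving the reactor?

443 kmol

E reacted = 0.88 × 151.1 = 132.9 kmol; ν_E = −1, so ξ = 132.9/1 = 132.9 kmol.
Outlet amounts (n = n₀ + ν ξ):
  E: 151.1 − 1(132.9) = 18.13
  F: 291.9 − 1(132.9) = 159
  D: 0 + 2(132.9) = 265.9
Total out = 18.13 + 159 + 265.9 = 443 kmol.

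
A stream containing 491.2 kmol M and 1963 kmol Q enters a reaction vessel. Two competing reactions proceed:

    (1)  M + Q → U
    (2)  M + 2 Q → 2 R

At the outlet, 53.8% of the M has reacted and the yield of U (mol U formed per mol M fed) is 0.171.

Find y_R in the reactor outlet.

Yield of U: 1ξ₁ / 491.2 = 0.171 → ξ₁ = 84 kmol.
Conversion of M: 1ξ₁ + 1ξ₂ = 0.538 × 491.2 = 264.3 → ξ₂ = 180.3 kmol.
Outlet amounts (n = n₀ + Σ ν·ξ):
  M: 491.2 − 1(84) − 1(180.3) = 226.9
  Q: 1963 − 1(84) − 2(180.3) = 1518
  U: 0 + 1(84) = 84
  R: 0 + 2(180.3) = 360.5
Total out = 2190 kmol; y_R = 360.5 / 2190 = 0.1646.

0.165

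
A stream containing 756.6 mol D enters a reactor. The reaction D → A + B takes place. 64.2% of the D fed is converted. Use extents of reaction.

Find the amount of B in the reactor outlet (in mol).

D reacted = 0.642 × 756.6 = 485.7 mol; ν_D = −1, so ξ = 485.7/1 = 485.7 mol.
Outlet amounts (n = n₀ + ν ξ):
  D: 756.6 − 1(485.7) = 270.9
  A: 0 + 1(485.7) = 485.7
  B: 0 + 1(485.7) = 485.7

486 mol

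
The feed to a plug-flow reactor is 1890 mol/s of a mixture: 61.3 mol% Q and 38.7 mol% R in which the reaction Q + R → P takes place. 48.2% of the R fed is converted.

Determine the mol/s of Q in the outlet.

R reacted = 0.482 × 731.4 = 352.5 mol/s; ν_R = −1, so ξ = 352.5/1 = 352.5 mol/s.
Outlet amounts (n = n₀ + ν ξ):
  Q: 1159 − 1(352.5) = 806
  R: 731.4 − 1(352.5) = 378.9
  P: 0 + 1(352.5) = 352.5

806 mol/s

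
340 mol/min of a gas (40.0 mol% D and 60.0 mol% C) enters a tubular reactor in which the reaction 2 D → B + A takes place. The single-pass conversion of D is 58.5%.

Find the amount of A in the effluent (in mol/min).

D reacted = 0.585 × 136 = 79.56 mol/min; ν_D = −2, so ξ = 79.56/2 = 39.78 mol/min.
Outlet amounts (n = n₀ + ν ξ):
  D: 136 − 2(39.78) = 56.44
  B: 0 + 1(39.78) = 39.78
  A: 0 + 1(39.78) = 39.78
  C: 204 (inert)

39.8 mol/min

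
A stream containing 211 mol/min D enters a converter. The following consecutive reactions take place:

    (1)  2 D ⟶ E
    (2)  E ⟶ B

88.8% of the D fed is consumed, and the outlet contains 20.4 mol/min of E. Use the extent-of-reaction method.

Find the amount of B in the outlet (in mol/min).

Conversion of D: D consumed = 2ξ₁ = 0.888 × 211 → ξ₁ = 93.68 mol/min.
E balance: n_E = 0 + 1ξ₁ − 1ξ₂ = 20.4 → ξ₂ = (1·93.68 − 20.4)/1 = 73.28 mol/min.
Outlet amounts (n = n₀ + Σ ν·ξ):
  D: 211 − 2(93.68) = 23.63
  E: 0 + 1(93.68) − 1(73.28) = 20.4
  B: 0 + 1(73.28) = 73.28

73.3 mol/min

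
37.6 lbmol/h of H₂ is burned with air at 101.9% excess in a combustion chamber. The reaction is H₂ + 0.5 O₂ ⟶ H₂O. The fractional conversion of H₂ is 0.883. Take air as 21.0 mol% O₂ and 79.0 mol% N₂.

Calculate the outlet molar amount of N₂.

143 lbmol/h

Stoichiometric O₂ = 0.5 × 37.6 = 18.8 lbmol/h; O₂ fed = 18.8 × 2.019 = 37.96 lbmol/h.
N₂ fed = 37.96 × 79/21 = 142.8 lbmol/h.
Fuel reacted = 0.883 × 37.6 → ξ = 33.2 lbmol/h.
Outlet (n = n₀ + ν ξ):
  H₂: 37.6 − 1(33.2) = 4.399
  O₂: 37.96 − 0.5(33.2) = 21.36
  N₂: 142.8 (inert)
  H₂O: 0 + 1(33.2) = 33.2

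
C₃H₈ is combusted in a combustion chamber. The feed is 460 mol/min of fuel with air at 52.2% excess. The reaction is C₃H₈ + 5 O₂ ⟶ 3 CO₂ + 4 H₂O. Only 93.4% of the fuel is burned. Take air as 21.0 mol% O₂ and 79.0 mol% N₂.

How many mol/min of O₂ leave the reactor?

Stoichiometric O₂ = 5 × 460 = 2300 mol/min; O₂ fed = 2300 × 1.522 = 3501 mol/min.
N₂ fed = 3501 × 79/21 = 13170 mol/min.
Fuel reacted = 0.934 × 460 → ξ = 429.6 mol/min.
Outlet (n = n₀ + ν ξ):
  C₃H₈: 460 − 1(429.6) = 30.36
  O₂: 3501 − 5(429.6) = 1352
  N₂: 13170 (inert)
  CO₂: 0 + 3(429.6) = 1289
  H₂O: 0 + 4(429.6) = 1719

1350 mol/min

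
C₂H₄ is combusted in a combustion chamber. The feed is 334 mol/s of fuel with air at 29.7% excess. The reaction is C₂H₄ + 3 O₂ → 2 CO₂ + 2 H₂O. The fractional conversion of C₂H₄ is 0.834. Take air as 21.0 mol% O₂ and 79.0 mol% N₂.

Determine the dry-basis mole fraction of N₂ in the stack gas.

Stoichiometric O₂ = 3 × 334 = 1002 mol/s; O₂ fed = 1002 × 1.297 = 1300 mol/s.
N₂ fed = 1300 × 79/21 = 4889 mol/s.
Fuel reacted = 0.834 × 334 → ξ = 278.6 mol/s.
Outlet (n = n₀ + ν ξ):
  C₂H₄: 334 − 1(278.6) = 55.44
  O₂: 1300 − 3(278.6) = 463.9
  N₂: 4889 (inert)
  CO₂: 0 + 2(278.6) = 557.1
  H₂O: 0 + 2(278.6) = 557.1
Dry total = 5965 mol/s; y_N₂ (dry) = 4889 / 5965 = 0.8195.

0.82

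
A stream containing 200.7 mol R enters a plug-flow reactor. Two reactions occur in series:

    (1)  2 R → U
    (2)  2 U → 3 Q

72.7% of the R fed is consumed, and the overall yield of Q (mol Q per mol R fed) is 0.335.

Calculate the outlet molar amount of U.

Conversion of R: R consumed = 2ξ₁ = 0.727 × 200.7 → ξ₁ = 72.95 mol.
Yield of Q: 3ξ₂ / 200.7 = 0.335 → ξ₂ = 22.41 mol.
Outlet amounts (n = n₀ + Σ ν·ξ):
  R: 200.7 − 2(72.95) = 54.79
  U: 0 + 1(72.95) − 2(22.41) = 28.13
  Q: 0 + 3(22.41) = 67.23

28.1 mol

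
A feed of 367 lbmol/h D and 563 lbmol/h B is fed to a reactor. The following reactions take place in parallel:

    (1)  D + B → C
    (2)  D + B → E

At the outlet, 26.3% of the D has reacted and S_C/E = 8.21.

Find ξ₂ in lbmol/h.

Conversion of D: D consumed = 0.263 × 367 = 96.52 lbmol/h = 1ξ₁ + 1ξ₂.
Selectivity: 1ξ₁ / (1ξ₂) = 8.21 → ξ₁ = 8.21 ξ₂.
Substitute: (1·8.21 + 1) ξ₂ = 96.52 → ξ₂ = 10.48 lbmol/h, ξ₁ = 86.04 lbmol/h.
Outlet amounts (n = n₀ + Σ ν·ξ):
  D: 367 − 1(86.04) − 1(10.48) = 270.5
  B: 563 − 1(86.04) − 1(10.48) = 466.5
  C: 0 + 1(86.04) = 86.04
  E: 0 + 1(10.48) = 10.48

ξ₂ = 10.5 lbmol/h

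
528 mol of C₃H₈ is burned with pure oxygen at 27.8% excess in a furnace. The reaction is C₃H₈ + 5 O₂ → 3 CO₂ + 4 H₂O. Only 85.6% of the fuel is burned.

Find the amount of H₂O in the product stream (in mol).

1810 mol

Stoichiometric O₂ = 5 × 528 = 2640 mol; O₂ fed = 2640 × 1.278 = 3374 mol.
Fuel reacted = 0.856 × 528 → ξ = 452 mol.
Outlet (n = n₀ + ν ξ):
  C₃H₈: 528 − 1(452) = 76.03
  O₂: 3374 − 5(452) = 1114
  CO₂: 0 + 3(452) = 1356
  H₂O: 0 + 4(452) = 1808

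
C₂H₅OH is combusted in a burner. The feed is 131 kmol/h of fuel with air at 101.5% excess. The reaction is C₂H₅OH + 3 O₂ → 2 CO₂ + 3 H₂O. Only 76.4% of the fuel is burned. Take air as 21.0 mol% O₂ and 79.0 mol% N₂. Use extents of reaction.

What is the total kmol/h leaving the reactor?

Stoichiometric O₂ = 3 × 131 = 393 kmol/h; O₂ fed = 393 × 2.015 = 791.9 kmol/h.
N₂ fed = 791.9 × 79/21 = 2979 kmol/h.
Fuel reacted = 0.764 × 131 → ξ = 100.1 kmol/h.
Outlet (n = n₀ + ν ξ):
  C₂H₅OH: 131 − 1(100.1) = 30.92
  O₂: 791.9 − 3(100.1) = 491.6
  N₂: 2979 (inert)
  CO₂: 0 + 2(100.1) = 200.2
  H₂O: 0 + 3(100.1) = 300.3
Total out = 30.92 + 491.6 + 2979 + 200.2 + 300.3 = 4002 kmol/h.

4000 kmol/h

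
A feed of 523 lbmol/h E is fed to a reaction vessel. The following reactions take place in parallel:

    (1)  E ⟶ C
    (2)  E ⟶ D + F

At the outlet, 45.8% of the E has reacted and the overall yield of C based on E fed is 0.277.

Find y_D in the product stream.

0.153

Yield of C: 1ξ₁ / 523 = 0.277 → ξ₁ = 144.9 lbmol/h.
Conversion of E: 1ξ₁ + 1ξ₂ = 0.458 × 523 = 239.5 → ξ₂ = 94.66 lbmol/h.
Outlet amounts (n = n₀ + Σ ν·ξ):
  E: 523 − 1(144.9) − 1(94.66) = 283.5
  C: 0 + 1(144.9) = 144.9
  D: 0 + 1(94.66) = 94.66
  F: 0 + 1(94.66) = 94.66
Total out = 617.7 lbmol/h; y_D = 94.66 / 617.7 = 0.1533.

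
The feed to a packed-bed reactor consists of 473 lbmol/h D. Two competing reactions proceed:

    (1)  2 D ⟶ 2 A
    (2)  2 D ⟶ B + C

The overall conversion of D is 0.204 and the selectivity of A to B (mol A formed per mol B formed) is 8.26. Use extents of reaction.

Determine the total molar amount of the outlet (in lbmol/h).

Conversion of D: D consumed = 0.204 × 473 = 96.49 lbmol/h = 2ξ₁ + 2ξ₂.
Selectivity: 2ξ₁ / (1ξ₂) = 8.26 → ξ₁ = 4.13 ξ₂.
Substitute: (2·4.13 + 2) ξ₂ = 96.49 → ξ₂ = 9.405 lbmol/h, ξ₁ = 38.84 lbmol/h.
Outlet amounts (n = n₀ + Σ ν·ξ):
  D: 473 − 2(38.84) − 2(9.405) = 376.5
  A: 0 + 2(38.84) = 77.68
  B: 0 + 1(9.405) = 9.405
  C: 0 + 1(9.405) = 9.405
Total out = 376.5 + 77.68 + 9.405 + 9.405 = 473 lbmol/h.

473 lbmol/h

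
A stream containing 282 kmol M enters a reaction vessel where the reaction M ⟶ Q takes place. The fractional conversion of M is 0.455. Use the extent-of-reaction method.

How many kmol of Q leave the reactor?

128 kmol

M reacted = 0.455 × 282 = 128.3 kmol; ν_M = −1, so ξ = 128.3/1 = 128.3 kmol.
Outlet amounts (n = n₀ + ν ξ):
  M: 282 − 1(128.3) = 153.7
  Q: 0 + 1(128.3) = 128.3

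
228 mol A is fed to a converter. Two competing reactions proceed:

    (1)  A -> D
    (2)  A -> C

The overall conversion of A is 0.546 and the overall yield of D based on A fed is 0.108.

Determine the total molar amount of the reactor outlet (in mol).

228 mol

Yield of D: 1ξ₁ / 228 = 0.108 → ξ₁ = 24.62 mol.
Conversion of A: 1ξ₁ + 1ξ₂ = 0.546 × 228 = 124.5 → ξ₂ = 99.86 mol.
Outlet amounts (n = n₀ + Σ ν·ξ):
  A: 228 − 1(24.62) − 1(99.86) = 103.5
  D: 0 + 1(24.62) = 24.62
  C: 0 + 1(99.86) = 99.86
Total out = 103.5 + 24.62 + 99.86 = 228 mol.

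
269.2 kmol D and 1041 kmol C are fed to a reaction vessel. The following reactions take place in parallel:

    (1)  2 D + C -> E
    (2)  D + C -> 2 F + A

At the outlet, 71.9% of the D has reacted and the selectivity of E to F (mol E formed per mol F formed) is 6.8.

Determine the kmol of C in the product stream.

941 kmol

Conversion of D: D consumed = 0.719 × 269.2 = 193.6 kmol = 2ξ₁ + 1ξ₂.
Selectivity: 1ξ₁ / (2ξ₂) = 6.8 → ξ₁ = 13.6 ξ₂.
Substitute: (2·13.6 + 1) ξ₂ = 193.6 → ξ₂ = 6.864 kmol, ξ₁ = 93.35 kmol.
Outlet amounts (n = n₀ + Σ ν·ξ):
  D: 269.2 − 2(93.35) − 1(6.864) = 75.65
  C: 1041 − 1(93.35) − 1(6.864) = 940.8
  E: 0 + 1(93.35) = 93.35
  F: 0 + 2(6.864) = 13.73
  A: 0 + 1(6.864) = 6.864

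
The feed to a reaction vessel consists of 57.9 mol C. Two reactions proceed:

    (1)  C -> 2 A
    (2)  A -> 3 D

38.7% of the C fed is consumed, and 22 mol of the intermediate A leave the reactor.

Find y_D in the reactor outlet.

0.543

Conversion of C: C consumed = 1ξ₁ = 0.387 × 57.9 → ξ₁ = 22.41 mol.
A balance: n_A = 0 + 2ξ₁ − 1ξ₂ = 22 → ξ₂ = (2·22.41 − 22)/1 = 22.81 mol.
Outlet amounts (n = n₀ + Σ ν·ξ):
  C: 57.9 − 1(22.41) = 35.49
  A: 0 + 2(22.41) − 1(22.81) = 22
  D: 0 + 3(22.81) = 68.44
Total out = 125.9 mol; y_D = 68.44 / 125.9 = 0.5435.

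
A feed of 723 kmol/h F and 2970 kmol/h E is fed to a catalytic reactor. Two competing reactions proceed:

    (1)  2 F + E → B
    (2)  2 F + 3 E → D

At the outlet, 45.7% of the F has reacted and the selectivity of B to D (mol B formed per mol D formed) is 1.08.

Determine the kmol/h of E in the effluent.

Conversion of F: F consumed = 0.457 × 723 = 330.4 kmol/h = 2ξ₁ + 2ξ₂.
Selectivity: 1ξ₁ / (1ξ₂) = 1.08 → ξ₁ = 1.08 ξ₂.
Substitute: (2·1.08 + 2) ξ₂ = 330.4 → ξ₂ = 79.43 kmol/h, ξ₁ = 85.78 kmol/h.
Outlet amounts (n = n₀ + Σ ν·ξ):
  F: 723 − 2(85.78) − 2(79.43) = 392.6
  E: 2970 − 1(85.78) − 3(79.43) = 2646
  B: 0 + 1(85.78) = 85.78
  D: 0 + 1(79.43) = 79.43

2650 kmol/h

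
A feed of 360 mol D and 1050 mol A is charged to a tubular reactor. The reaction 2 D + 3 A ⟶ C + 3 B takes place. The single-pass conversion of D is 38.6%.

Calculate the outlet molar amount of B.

208 mol

D reacted = 0.386 × 360 = 139 mol; ν_D = −2, so ξ = 139/2 = 69.48 mol.
Outlet amounts (n = n₀ + ν ξ):
  D: 360 − 2(69.48) = 221
  A: 1050 − 3(69.48) = 841.6
  C: 0 + 1(69.48) = 69.48
  B: 0 + 3(69.48) = 208.4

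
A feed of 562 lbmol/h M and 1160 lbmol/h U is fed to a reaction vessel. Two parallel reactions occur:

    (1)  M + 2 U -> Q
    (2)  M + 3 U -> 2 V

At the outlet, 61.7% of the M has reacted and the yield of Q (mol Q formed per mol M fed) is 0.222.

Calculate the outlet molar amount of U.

Yield of Q: 1ξ₁ / 562 = 0.222 → ξ₁ = 124.8 lbmol/h.
Conversion of M: 1ξ₁ + 1ξ₂ = 0.617 × 562 = 346.8 → ξ₂ = 222 lbmol/h.
Outlet amounts (n = n₀ + Σ ν·ξ):
  M: 562 − 1(124.8) − 1(222) = 215.2
  U: 1160 − 2(124.8) − 3(222) = 244.5
  Q: 0 + 1(124.8) = 124.8
  V: 0 + 2(222) = 444

245 lbmol/h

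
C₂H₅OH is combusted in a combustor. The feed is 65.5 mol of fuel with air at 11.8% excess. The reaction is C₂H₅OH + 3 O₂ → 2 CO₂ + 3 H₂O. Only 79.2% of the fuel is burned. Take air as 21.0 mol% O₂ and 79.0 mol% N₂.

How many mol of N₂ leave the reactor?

826 mol

Stoichiometric O₂ = 3 × 65.5 = 196.5 mol; O₂ fed = 196.5 × 1.118 = 219.7 mol.
N₂ fed = 219.7 × 79/21 = 826.4 mol.
Fuel reacted = 0.792 × 65.5 → ξ = 51.88 mol.
Outlet (n = n₀ + ν ξ):
  C₂H₅OH: 65.5 − 1(51.88) = 13.62
  O₂: 219.7 − 3(51.88) = 64.06
  N₂: 826.4 (inert)
  CO₂: 0 + 2(51.88) = 103.8
  H₂O: 0 + 3(51.88) = 155.6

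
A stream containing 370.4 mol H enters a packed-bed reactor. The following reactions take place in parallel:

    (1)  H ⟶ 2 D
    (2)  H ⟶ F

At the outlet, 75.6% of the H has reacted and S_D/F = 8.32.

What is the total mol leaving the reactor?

Conversion of H: H consumed = 0.756 × 370.4 = 280 mol = 1ξ₁ + 1ξ₂.
Selectivity: 2ξ₁ / (1ξ₂) = 8.32 → ξ₁ = 4.16 ξ₂.
Substitute: (1·4.16 + 1) ξ₂ = 280 → ξ₂ = 54.27 mol, ξ₁ = 225.8 mol.
Outlet amounts (n = n₀ + Σ ν·ξ):
  H: 370.4 − 1(225.8) − 1(54.27) = 90.38
  D: 0 + 2(225.8) = 451.5
  F: 0 + 1(54.27) = 54.27
Total out = 90.38 + 451.5 + 54.27 = 596.2 mol.

596 mol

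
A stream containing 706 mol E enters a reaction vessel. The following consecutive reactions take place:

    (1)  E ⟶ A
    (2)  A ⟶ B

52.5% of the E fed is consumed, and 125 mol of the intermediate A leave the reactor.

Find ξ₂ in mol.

Conversion of E: E consumed = 1ξ₁ = 0.525 × 706 → ξ₁ = 370.7 mol.
A balance: n_A = 0 + 1ξ₁ − 1ξ₂ = 125 → ξ₂ = (1·370.7 − 125)/1 = 245.7 mol.
Outlet amounts (n = n₀ + Σ ν·ξ):
  E: 706 − 1(370.7) = 335.3
  A: 0 + 1(370.7) − 1(245.7) = 125
  B: 0 + 1(245.7) = 245.7

ξ₂ = 246 mol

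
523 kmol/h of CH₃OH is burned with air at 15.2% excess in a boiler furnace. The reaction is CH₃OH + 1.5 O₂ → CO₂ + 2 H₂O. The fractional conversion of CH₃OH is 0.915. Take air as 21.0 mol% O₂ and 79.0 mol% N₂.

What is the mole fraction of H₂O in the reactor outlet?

Stoichiometric O₂ = 1.5 × 523 = 784.5 kmol/h; O₂ fed = 784.5 × 1.152 = 903.7 kmol/h.
N₂ fed = 903.7 × 79/21 = 3400 kmol/h.
Fuel reacted = 0.915 × 523 → ξ = 478.5 kmol/h.
Outlet (n = n₀ + ν ξ):
  CH₃OH: 523 − 1(478.5) = 44.45
  O₂: 903.7 − 1.5(478.5) = 185.9
  N₂: 3400 (inert)
  CO₂: 0 + 1(478.5) = 478.5
  H₂O: 0 + 2(478.5) = 957.1
Total out = 5066 kmol/h; y_H₂O = 957.1 / 5066 = 0.1889.

0.189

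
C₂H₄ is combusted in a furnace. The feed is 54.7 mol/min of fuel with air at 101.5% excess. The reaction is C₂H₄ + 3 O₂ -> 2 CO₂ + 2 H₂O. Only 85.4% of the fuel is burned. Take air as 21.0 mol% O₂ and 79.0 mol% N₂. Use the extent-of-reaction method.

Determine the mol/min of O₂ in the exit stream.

Stoichiometric O₂ = 3 × 54.7 = 164.1 mol/min; O₂ fed = 164.1 × 2.015 = 330.7 mol/min.
N₂ fed = 330.7 × 79/21 = 1244 mol/min.
Fuel reacted = 0.854 × 54.7 → ξ = 46.71 mol/min.
Outlet (n = n₀ + ν ξ):
  C₂H₄: 54.7 − 1(46.71) = 7.986
  O₂: 330.7 − 3(46.71) = 190.5
  N₂: 1244 (inert)
  CO₂: 0 + 2(46.71) = 93.43
  H₂O: 0 + 2(46.71) = 93.43

191 mol/min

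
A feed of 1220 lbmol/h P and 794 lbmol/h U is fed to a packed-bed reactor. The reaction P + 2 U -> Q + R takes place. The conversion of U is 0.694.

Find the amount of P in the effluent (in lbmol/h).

944 lbmol/h

U reacted = 0.694 × 794 = 551 lbmol/h; ν_U = −2, so ξ = 551/2 = 275.5 lbmol/h.
Outlet amounts (n = n₀ + ν ξ):
  P: 1220 − 1(275.5) = 944.5
  U: 794 − 2(275.5) = 243
  Q: 0 + 1(275.5) = 275.5
  R: 0 + 1(275.5) = 275.5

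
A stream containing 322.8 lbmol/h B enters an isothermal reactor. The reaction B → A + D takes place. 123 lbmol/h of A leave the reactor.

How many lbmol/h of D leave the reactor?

123 lbmol/h

For A: n = n₀ + 1ξ → 123 = 0 + 1ξ, giving ξ = 123 lbmol/h.
Outlet amounts (n = n₀ + ν ξ):
  B: 322.8 − 1(123) = 199.8
  A: 0 + 1(123) = 123
  D: 0 + 1(123) = 123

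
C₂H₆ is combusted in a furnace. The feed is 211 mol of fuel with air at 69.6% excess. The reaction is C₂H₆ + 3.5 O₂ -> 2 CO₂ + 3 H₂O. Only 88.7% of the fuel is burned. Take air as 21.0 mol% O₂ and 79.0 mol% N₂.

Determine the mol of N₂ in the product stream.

Stoichiometric O₂ = 3.5 × 211 = 738.5 mol; O₂ fed = 738.5 × 1.696 = 1252 mol.
N₂ fed = 1252 × 79/21 = 4712 mol.
Fuel reacted = 0.887 × 211 → ξ = 187.2 mol.
Outlet (n = n₀ + ν ξ):
  C₂H₆: 211 − 1(187.2) = 23.84
  O₂: 1252 − 3.5(187.2) = 597.4
  N₂: 4712 (inert)
  CO₂: 0 + 2(187.2) = 374.3
  H₂O: 0 + 3(187.2) = 561.5

4710 mol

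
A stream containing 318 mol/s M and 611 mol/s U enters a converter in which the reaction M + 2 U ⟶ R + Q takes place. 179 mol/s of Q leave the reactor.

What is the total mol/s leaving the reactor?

750 mol/s

For Q: n = n₀ + 1ξ → 179 = 0 + 1ξ, giving ξ = 179 mol/s.
Outlet amounts (n = n₀ + ν ξ):
  M: 318 − 1(179) = 139
  U: 611 − 2(179) = 253
  R: 0 + 1(179) = 179
  Q: 0 + 1(179) = 179
Total out = 139 + 253 + 179 + 179 = 750 mol/s.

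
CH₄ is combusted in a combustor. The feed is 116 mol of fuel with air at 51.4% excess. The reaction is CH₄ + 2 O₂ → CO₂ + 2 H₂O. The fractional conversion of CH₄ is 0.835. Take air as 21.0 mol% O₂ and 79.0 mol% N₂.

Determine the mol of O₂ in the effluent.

158 mol

Stoichiometric O₂ = 2 × 116 = 232 mol; O₂ fed = 232 × 1.514 = 351.2 mol.
N₂ fed = 351.2 × 79/21 = 1321 mol.
Fuel reacted = 0.835 × 116 → ξ = 96.86 mol.
Outlet (n = n₀ + ν ξ):
  CH₄: 116 − 1(96.86) = 19.14
  O₂: 351.2 − 2(96.86) = 157.5
  N₂: 1321 (inert)
  CO₂: 0 + 1(96.86) = 96.86
  H₂O: 0 + 2(96.86) = 193.7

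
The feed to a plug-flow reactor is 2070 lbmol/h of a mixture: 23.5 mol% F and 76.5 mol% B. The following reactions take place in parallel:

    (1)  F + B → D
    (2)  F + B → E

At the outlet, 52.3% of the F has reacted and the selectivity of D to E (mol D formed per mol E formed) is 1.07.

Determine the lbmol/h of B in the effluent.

Conversion of F: F consumed = 0.523 × 486.4 = 254.4 lbmol/h = 1ξ₁ + 1ξ₂.
Selectivity: 1ξ₁ / (1ξ₂) = 1.07 → ξ₁ = 1.07 ξ₂.
Substitute: (1·1.07 + 1) ξ₂ = 254.4 → ξ₂ = 122.9 lbmol/h, ξ₁ = 131.5 lbmol/h.
Outlet amounts (n = n₀ + Σ ν·ξ):
  F: 486.4 − 1(131.5) − 1(122.9) = 232
  B: 1584 − 1(131.5) − 1(122.9) = 1329
  D: 0 + 1(131.5) = 131.5
  E: 0 + 1(122.9) = 122.9

1330 lbmol/h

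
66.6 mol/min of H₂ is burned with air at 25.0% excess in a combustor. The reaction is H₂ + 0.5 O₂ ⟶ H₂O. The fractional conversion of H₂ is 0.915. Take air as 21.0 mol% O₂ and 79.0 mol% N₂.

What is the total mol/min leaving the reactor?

Stoichiometric O₂ = 0.5 × 66.6 = 33.3 mol/min; O₂ fed = 33.3 × 1.250 = 41.62 mol/min.
N₂ fed = 41.62 × 79/21 = 156.6 mol/min.
Fuel reacted = 0.915 × 66.6 → ξ = 60.94 mol/min.
Outlet (n = n₀ + ν ξ):
  H₂: 66.6 − 1(60.94) = 5.661
  O₂: 41.62 − 0.5(60.94) = 11.16
  N₂: 156.6 (inert)
  H₂O: 0 + 1(60.94) = 60.94
Total out = 5.661 + 11.16 + 156.6 + 60.94 = 234.3 mol/min.

234 mol/min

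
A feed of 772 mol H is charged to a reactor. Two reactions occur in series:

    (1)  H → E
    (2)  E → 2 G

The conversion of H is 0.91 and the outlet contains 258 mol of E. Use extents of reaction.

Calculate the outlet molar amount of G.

Conversion of H: H consumed = 1ξ₁ = 0.91 × 772 → ξ₁ = 702.5 mol.
E balance: n_E = 0 + 1ξ₁ − 1ξ₂ = 258 → ξ₂ = (1·702.5 − 258)/1 = 444.5 mol.
Outlet amounts (n = n₀ + Σ ν·ξ):
  H: 772 − 1(702.5) = 69.48
  E: 0 + 1(702.5) − 1(444.5) = 258
  G: 0 + 2(444.5) = 889

889 mol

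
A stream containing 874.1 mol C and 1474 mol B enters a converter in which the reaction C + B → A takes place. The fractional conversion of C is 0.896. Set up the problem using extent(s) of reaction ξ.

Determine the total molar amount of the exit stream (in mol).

1560 mol

C reacted = 0.896 × 874.1 = 783.2 mol; ν_C = −1, so ξ = 783.2/1 = 783.2 mol.
Outlet amounts (n = n₀ + ν ξ):
  C: 874.1 − 1(783.2) = 90.91
  B: 1474 − 1(783.2) = 690.8
  A: 0 + 1(783.2) = 783.2
Total out = 90.91 + 690.8 + 783.2 = 1565 mol.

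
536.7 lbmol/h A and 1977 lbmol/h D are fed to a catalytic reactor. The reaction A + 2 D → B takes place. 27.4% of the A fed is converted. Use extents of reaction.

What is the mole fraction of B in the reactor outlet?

0.0663

A reacted = 0.274 × 536.7 = 147.1 lbmol/h; ν_A = −1, so ξ = 147.1/1 = 147.1 lbmol/h.
Outlet amounts (n = n₀ + ν ξ):
  A: 536.7 − 1(147.1) = 389.6
  D: 1977 − 2(147.1) = 1683
  B: 0 + 1(147.1) = 147.1
Total out = 2220 lbmol/h; y_B = 147.1 / 2220 = 0.06625.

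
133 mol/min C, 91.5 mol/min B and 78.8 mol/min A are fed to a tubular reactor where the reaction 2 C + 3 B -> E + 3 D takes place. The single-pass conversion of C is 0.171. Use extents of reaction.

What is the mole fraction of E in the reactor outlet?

C reacted = 0.171 × 133 = 22.74 mol/min; ν_C = −2, so ξ = 22.74/2 = 11.37 mol/min.
Outlet amounts (n = n₀ + ν ξ):
  C: 133 − 2(11.37) = 110.3
  B: 91.5 − 3(11.37) = 57.39
  E: 0 + 1(11.37) = 11.37
  D: 0 + 3(11.37) = 34.11
  A: 78.8 (inert)
Total out = 291.9 mol/min; y_E = 11.37 / 291.9 = 0.03895.

0.039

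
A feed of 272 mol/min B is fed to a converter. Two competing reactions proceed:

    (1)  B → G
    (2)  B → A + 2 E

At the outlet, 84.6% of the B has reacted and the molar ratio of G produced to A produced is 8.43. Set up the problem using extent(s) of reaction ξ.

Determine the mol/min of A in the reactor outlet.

24.4 mol/min

Conversion of B: B consumed = 0.846 × 272 = 230.1 mol/min = 1ξ₁ + 1ξ₂.
Selectivity: 1ξ₁ / (1ξ₂) = 8.43 → ξ₁ = 8.43 ξ₂.
Substitute: (1·8.43 + 1) ξ₂ = 230.1 → ξ₂ = 24.4 mol/min, ξ₁ = 205.7 mol/min.
Outlet amounts (n = n₀ + Σ ν·ξ):
  B: 272 − 1(205.7) − 1(24.4) = 41.89
  G: 0 + 1(205.7) = 205.7
  A: 0 + 1(24.4) = 24.4
  E: 0 + 2(24.4) = 48.8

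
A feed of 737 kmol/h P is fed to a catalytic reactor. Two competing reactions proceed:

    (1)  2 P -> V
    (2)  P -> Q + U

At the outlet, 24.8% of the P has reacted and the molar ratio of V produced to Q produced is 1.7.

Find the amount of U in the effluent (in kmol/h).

Conversion of P: P consumed = 0.248 × 737 = 182.8 kmol/h = 2ξ₁ + 1ξ₂.
Selectivity: 1ξ₁ / (1ξ₂) = 1.7 → ξ₁ = 1.7 ξ₂.
Substitute: (2·1.7 + 1) ξ₂ = 182.8 → ξ₂ = 41.54 kmol/h, ξ₁ = 70.62 kmol/h.
Outlet amounts (n = n₀ + Σ ν·ξ):
  P: 737 − 2(70.62) − 1(41.54) = 554.2
  V: 0 + 1(70.62) = 70.62
  Q: 0 + 1(41.54) = 41.54
  U: 0 + 1(41.54) = 41.54

41.5 kmol/h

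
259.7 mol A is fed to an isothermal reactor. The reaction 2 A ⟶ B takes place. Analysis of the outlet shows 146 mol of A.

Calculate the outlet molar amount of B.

For A: n = n₀ − 2ξ → 146 = 259.7 − 2ξ, giving ξ = 56.85 mol.
Outlet amounts (n = n₀ + ν ξ):
  A: 259.7 − 2(56.85) = 146
  B: 0 + 1(56.85) = 56.85

56.8 mol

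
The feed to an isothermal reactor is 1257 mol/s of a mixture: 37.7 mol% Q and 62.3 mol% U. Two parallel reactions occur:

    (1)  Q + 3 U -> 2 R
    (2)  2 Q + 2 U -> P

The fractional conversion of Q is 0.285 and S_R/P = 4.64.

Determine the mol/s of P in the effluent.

31.3 mol/s

Conversion of Q: Q consumed = 0.285 × 473.9 = 135.1 mol/s = 1ξ₁ + 2ξ₂.
Selectivity: 2ξ₁ / (1ξ₂) = 4.64 → ξ₁ = 2.32 ξ₂.
Substitute: (1·2.32 + 2) ξ₂ = 135.1 → ξ₂ = 31.26 mol/s, ξ₁ = 72.53 mol/s.
Outlet amounts (n = n₀ + Σ ν·ξ):
  Q: 473.9 − 1(72.53) − 2(31.26) = 338.8
  U: 783.1 − 3(72.53) − 2(31.26) = 503
  R: 0 + 2(72.53) = 145.1
  P: 0 + 1(31.26) = 31.26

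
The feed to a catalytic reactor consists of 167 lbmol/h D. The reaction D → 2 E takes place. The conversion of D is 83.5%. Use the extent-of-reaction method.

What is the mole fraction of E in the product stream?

0.91

D reacted = 0.835 × 167 = 139.4 lbmol/h; ν_D = −1, so ξ = 139.4/1 = 139.4 lbmol/h.
Outlet amounts (n = n₀ + ν ξ):
  D: 167 − 1(139.4) = 27.56
  E: 0 + 2(139.4) = 278.9
Total out = 306.4 lbmol/h; y_E = 278.9 / 306.4 = 0.9101.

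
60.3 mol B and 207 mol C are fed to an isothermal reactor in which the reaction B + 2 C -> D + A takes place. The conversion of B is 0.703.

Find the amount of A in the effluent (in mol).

B reacted = 0.703 × 60.3 = 42.39 mol; ν_B = −1, so ξ = 42.39/1 = 42.39 mol.
Outlet amounts (n = n₀ + ν ξ):
  B: 60.3 − 1(42.39) = 17.91
  C: 207 − 2(42.39) = 122.2
  D: 0 + 1(42.39) = 42.39
  A: 0 + 1(42.39) = 42.39

42.4 mol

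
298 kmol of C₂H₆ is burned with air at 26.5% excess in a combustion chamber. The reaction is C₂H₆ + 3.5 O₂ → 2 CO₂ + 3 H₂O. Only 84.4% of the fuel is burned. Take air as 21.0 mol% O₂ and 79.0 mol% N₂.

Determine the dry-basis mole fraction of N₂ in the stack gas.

0.834

Stoichiometric O₂ = 3.5 × 298 = 1043 kmol; O₂ fed = 1043 × 1.265 = 1319 kmol.
N₂ fed = 1319 × 79/21 = 4963 kmol.
Fuel reacted = 0.844 × 298 → ξ = 251.5 kmol.
Outlet (n = n₀ + ν ξ):
  C₂H₆: 298 − 1(251.5) = 46.49
  O₂: 1319 − 3.5(251.5) = 439.1
  N₂: 4963 (inert)
  CO₂: 0 + 2(251.5) = 503
  H₂O: 0 + 3(251.5) = 754.5
Dry total = 5952 kmol; y_N₂ (dry) = 4963 / 5952 = 0.8339.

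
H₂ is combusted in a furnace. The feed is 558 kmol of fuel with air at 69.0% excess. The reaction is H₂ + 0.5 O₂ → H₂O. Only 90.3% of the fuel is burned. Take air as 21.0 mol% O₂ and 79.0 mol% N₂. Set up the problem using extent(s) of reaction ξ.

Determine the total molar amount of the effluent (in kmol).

2550 kmol

Stoichiometric O₂ = 0.5 × 558 = 279 kmol; O₂ fed = 279 × 1.690 = 471.5 kmol.
N₂ fed = 471.5 × 79/21 = 1774 kmol.
Fuel reacted = 0.903 × 558 → ξ = 503.9 kmol.
Outlet (n = n₀ + ν ξ):
  H₂: 558 − 1(503.9) = 54.13
  O₂: 471.5 − 0.5(503.9) = 219.6
  N₂: 1774 (inert)
  H₂O: 0 + 1(503.9) = 503.9
Total out = 54.13 + 219.6 + 1774 + 503.9 = 2551 kmol.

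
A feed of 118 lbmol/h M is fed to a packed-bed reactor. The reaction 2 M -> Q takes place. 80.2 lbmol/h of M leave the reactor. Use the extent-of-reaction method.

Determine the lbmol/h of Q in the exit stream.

18.9 lbmol/h

For M: n = n₀ − 2ξ → 80.2 = 118 − 2ξ, giving ξ = 18.9 lbmol/h.
Outlet amounts (n = n₀ + ν ξ):
  M: 118 − 2(18.9) = 80.2
  Q: 0 + 1(18.9) = 18.9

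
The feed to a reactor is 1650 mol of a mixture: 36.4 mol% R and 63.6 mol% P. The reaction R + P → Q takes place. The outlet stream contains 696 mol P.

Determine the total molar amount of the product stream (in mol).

1300 mol

For P: n = n₀ − 1ξ → 696 = 1049 − 1ξ, giving ξ = 353.4 mol.
Outlet amounts (n = n₀ + ν ξ):
  R: 600.6 − 1(353.4) = 247.2
  P: 1049 − 1(353.4) = 696
  Q: 0 + 1(353.4) = 353.4
Total out = 247.2 + 696 + 353.4 = 1297 mol.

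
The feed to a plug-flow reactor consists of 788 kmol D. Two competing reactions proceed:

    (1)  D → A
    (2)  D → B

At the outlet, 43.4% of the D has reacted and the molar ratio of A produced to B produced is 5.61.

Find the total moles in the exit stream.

788 kmol

Conversion of D: D consumed = 0.434 × 788 = 342 kmol = 1ξ₁ + 1ξ₂.
Selectivity: 1ξ₁ / (1ξ₂) = 5.61 → ξ₁ = 5.61 ξ₂.
Substitute: (1·5.61 + 1) ξ₂ = 342 → ξ₂ = 51.74 kmol, ξ₁ = 290.3 kmol.
Outlet amounts (n = n₀ + Σ ν·ξ):
  D: 788 − 1(290.3) − 1(51.74) = 446
  A: 0 + 1(290.3) = 290.3
  B: 0 + 1(51.74) = 51.74
Total out = 446 + 290.3 + 51.74 = 788 kmol.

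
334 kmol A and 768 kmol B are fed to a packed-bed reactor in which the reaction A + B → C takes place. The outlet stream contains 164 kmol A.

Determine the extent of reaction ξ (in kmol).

ξ = 170 kmol

For A: n = n₀ − 1ξ → 164 = 334 − 1ξ, giving ξ = 170 kmol.
Outlet amounts (n = n₀ + ν ξ):
  A: 334 − 1(170) = 164
  B: 768 − 1(170) = 598
  C: 0 + 1(170) = 170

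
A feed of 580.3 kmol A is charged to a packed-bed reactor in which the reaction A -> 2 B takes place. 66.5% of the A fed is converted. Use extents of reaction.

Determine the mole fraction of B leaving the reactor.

0.799

A reacted = 0.665 × 580.3 = 385.9 kmol; ν_A = −1, so ξ = 385.9/1 = 385.9 kmol.
Outlet amounts (n = n₀ + ν ξ):
  A: 580.3 − 1(385.9) = 194.4
  B: 0 + 2(385.9) = 771.8
Total out = 966.2 kmol; y_B = 771.8 / 966.2 = 0.7988.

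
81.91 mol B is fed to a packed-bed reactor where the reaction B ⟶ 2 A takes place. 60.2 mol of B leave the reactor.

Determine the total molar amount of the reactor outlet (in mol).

For B: n = n₀ − 1ξ → 60.2 = 81.91 − 1ξ, giving ξ = 21.71 mol.
Outlet amounts (n = n₀ + ν ξ):
  B: 81.91 − 1(21.71) = 60.2
  A: 0 + 2(21.71) = 43.42
Total out = 60.2 + 43.42 = 103.6 mol.

104 mol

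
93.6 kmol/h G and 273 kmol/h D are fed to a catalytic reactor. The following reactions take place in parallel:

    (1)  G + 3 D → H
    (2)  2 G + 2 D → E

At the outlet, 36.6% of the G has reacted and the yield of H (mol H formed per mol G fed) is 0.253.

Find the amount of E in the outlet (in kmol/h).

5.29 kmol/h

Yield of H: 1ξ₁ / 93.6 = 0.253 → ξ₁ = 23.68 kmol/h.
Conversion of G: 1ξ₁ + 2ξ₂ = 0.366 × 93.6 = 34.26 → ξ₂ = 5.288 kmol/h.
Outlet amounts (n = n₀ + Σ ν·ξ):
  G: 93.6 − 1(23.68) − 2(5.288) = 59.34
  D: 273 − 3(23.68) − 2(5.288) = 191.4
  H: 0 + 1(23.68) = 23.68
  E: 0 + 1(5.288) = 5.288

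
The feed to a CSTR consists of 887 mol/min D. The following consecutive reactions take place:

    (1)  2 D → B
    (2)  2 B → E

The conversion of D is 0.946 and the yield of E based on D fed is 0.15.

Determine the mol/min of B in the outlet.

153 mol/min

Conversion of D: D consumed = 2ξ₁ = 0.946 × 887 → ξ₁ = 419.6 mol/min.
Yield of E: 1ξ₂ / 887 = 0.15 → ξ₂ = 133 mol/min.
Outlet amounts (n = n₀ + Σ ν·ξ):
  D: 887 − 2(419.6) = 47.9
  B: 0 + 1(419.6) − 2(133) = 153.5
  E: 0 + 1(133) = 133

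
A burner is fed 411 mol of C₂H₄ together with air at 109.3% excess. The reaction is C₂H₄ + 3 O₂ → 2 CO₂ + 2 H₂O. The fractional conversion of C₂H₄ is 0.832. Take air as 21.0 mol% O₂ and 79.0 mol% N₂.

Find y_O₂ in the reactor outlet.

Stoichiometric O₂ = 3 × 411 = 1233 mol; O₂ fed = 1233 × 2.093 = 2581 mol.
N₂ fed = 2581 × 79/21 = 9708 mol.
Fuel reacted = 0.832 × 411 → ξ = 342 mol.
Outlet (n = n₀ + ν ξ):
  C₂H₄: 411 − 1(342) = 69.05
  O₂: 2581 − 3(342) = 1555
  N₂: 9708 (inert)
  CO₂: 0 + 2(342) = 683.9
  H₂O: 0 + 2(342) = 683.9
Total out = 12700 mol; y_O₂ = 1555 / 12700 = 0.1224.

0.122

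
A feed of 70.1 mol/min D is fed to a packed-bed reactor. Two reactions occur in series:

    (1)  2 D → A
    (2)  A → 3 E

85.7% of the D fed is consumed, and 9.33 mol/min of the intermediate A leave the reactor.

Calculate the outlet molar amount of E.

Conversion of D: D consumed = 2ξ₁ = 0.857 × 70.1 → ξ₁ = 30.04 mol/min.
A balance: n_A = 0 + 1ξ₁ − 1ξ₂ = 9.33 → ξ₂ = (1·30.04 − 9.33)/1 = 20.71 mol/min.
Outlet amounts (n = n₀ + Σ ν·ξ):
  D: 70.1 − 2(30.04) = 10.02
  A: 0 + 1(30.04) − 1(20.71) = 9.33
  E: 0 + 3(20.71) = 62.12

62.1 mol/min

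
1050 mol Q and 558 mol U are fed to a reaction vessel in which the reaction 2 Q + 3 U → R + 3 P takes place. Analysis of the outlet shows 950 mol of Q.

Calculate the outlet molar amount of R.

50 mol

For Q: n = n₀ − 2ξ → 950 = 1050 − 2ξ, giving ξ = 50 mol.
Outlet amounts (n = n₀ + ν ξ):
  Q: 1050 − 2(50) = 950
  U: 558 − 3(50) = 408
  R: 0 + 1(50) = 50
  P: 0 + 3(50) = 150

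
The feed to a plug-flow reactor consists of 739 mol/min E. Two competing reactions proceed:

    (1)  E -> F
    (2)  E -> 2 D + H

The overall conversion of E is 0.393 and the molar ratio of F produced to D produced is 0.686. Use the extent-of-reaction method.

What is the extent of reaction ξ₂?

Conversion of E: E consumed = 0.393 × 739 = 290.4 mol/min = 1ξ₁ + 1ξ₂.
Selectivity: 1ξ₁ / (2ξ₂) = 0.686 → ξ₁ = 1.372 ξ₂.
Substitute: (1·1.372 + 1) ξ₂ = 290.4 → ξ₂ = 122.4 mol/min, ξ₁ = 168 mol/min.
Outlet amounts (n = n₀ + Σ ν·ξ):
  E: 739 − 1(168) − 1(122.4) = 448.6
  F: 0 + 1(168) = 168
  D: 0 + 2(122.4) = 244.9
  H: 0 + 1(122.4) = 122.4

ξ₂ = 122 mol/min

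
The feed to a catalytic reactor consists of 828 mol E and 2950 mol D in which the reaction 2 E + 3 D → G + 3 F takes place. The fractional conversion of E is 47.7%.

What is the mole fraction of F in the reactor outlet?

0.165

E reacted = 0.477 × 828 = 395 mol; ν_E = −2, so ξ = 395/2 = 197.5 mol.
Outlet amounts (n = n₀ + ν ξ):
  E: 828 − 2(197.5) = 433
  D: 2950 − 3(197.5) = 2358
  G: 0 + 1(197.5) = 197.5
  F: 0 + 3(197.5) = 592.4
Total out = 3581 mol; y_F = 592.4 / 3581 = 0.1655.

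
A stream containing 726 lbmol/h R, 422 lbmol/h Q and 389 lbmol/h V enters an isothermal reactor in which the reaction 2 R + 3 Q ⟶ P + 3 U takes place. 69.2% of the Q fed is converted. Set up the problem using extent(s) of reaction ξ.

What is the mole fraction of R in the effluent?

Q reacted = 0.692 × 422 = 292 lbmol/h; ν_Q = −3, so ξ = 292/3 = 97.34 lbmol/h.
Outlet amounts (n = n₀ + ν ξ):
  R: 726 − 2(97.34) = 531.3
  Q: 422 − 3(97.34) = 130
  P: 0 + 1(97.34) = 97.34
  U: 0 + 3(97.34) = 292
  V: 389 (inert)
Total out = 1440 lbmol/h; y_R = 531.3 / 1440 = 0.3691.

0.369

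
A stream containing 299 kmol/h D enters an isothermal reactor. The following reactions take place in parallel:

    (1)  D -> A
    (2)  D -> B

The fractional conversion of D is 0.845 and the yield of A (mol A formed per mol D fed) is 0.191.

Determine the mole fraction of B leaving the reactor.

Yield of A: 1ξ₁ / 299 = 0.191 → ξ₁ = 57.11 kmol/h.
Conversion of D: 1ξ₁ + 1ξ₂ = 0.845 × 299 = 252.7 → ξ₂ = 195.5 kmol/h.
Outlet amounts (n = n₀ + Σ ν·ξ):
  D: 299 − 1(57.11) − 1(195.5) = 46.34
  A: 0 + 1(57.11) = 57.11
  B: 0 + 1(195.5) = 195.5
Total out = 299 kmol/h; y_B = 195.5 / 299 = 0.654.

0.654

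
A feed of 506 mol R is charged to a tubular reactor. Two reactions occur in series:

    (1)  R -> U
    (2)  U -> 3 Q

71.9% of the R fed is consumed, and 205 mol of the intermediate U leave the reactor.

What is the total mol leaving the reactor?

824 mol

Conversion of R: R consumed = 1ξ₁ = 0.719 × 506 → ξ₁ = 363.8 mol.
U balance: n_U = 0 + 1ξ₁ − 1ξ₂ = 205 → ξ₂ = (1·363.8 − 205)/1 = 158.8 mol.
Outlet amounts (n = n₀ + Σ ν·ξ):
  R: 506 − 1(363.8) = 142.2
  U: 0 + 1(363.8) − 1(158.8) = 205
  Q: 0 + 3(158.8) = 476.4
Total out = 142.2 + 205 + 476.4 = 823.6 mol.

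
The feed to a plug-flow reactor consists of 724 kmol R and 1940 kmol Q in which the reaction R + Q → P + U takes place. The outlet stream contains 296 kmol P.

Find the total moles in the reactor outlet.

For P: n = n₀ + 1ξ → 296 = 0 + 1ξ, giving ξ = 296 kmol.
Outlet amounts (n = n₀ + ν ξ):
  R: 724 − 1(296) = 428
  Q: 1940 − 1(296) = 1644
  P: 0 + 1(296) = 296
  U: 0 + 1(296) = 296
Total out = 428 + 1644 + 296 + 296 = 2664 kmol.

2660 kmol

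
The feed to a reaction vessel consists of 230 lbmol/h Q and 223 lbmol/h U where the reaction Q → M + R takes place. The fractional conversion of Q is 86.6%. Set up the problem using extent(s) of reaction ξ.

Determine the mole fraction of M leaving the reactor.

0.305

Q reacted = 0.866 × 230 = 199.2 lbmol/h; ν_Q = −1, so ξ = 199.2/1 = 199.2 lbmol/h.
Outlet amounts (n = n₀ + ν ξ):
  Q: 230 − 1(199.2) = 30.82
  M: 0 + 1(199.2) = 199.2
  R: 0 + 1(199.2) = 199.2
  U: 223 (inert)
Total out = 652.2 lbmol/h; y_M = 199.2 / 652.2 = 0.3054.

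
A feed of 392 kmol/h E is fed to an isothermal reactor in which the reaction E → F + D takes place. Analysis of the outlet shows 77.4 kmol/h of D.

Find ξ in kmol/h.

ξ = 77.4 kmol/h

For D: n = n₀ + 1ξ → 77.4 = 0 + 1ξ, giving ξ = 77.4 kmol/h.
Outlet amounts (n = n₀ + ν ξ):
  E: 392 − 1(77.4) = 314.6
  F: 0 + 1(77.4) = 77.4
  D: 0 + 1(77.4) = 77.4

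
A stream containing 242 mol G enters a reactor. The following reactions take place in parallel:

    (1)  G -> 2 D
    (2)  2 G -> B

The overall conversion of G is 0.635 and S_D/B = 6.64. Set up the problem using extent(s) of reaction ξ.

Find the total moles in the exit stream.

Conversion of G: G consumed = 0.635 × 242 = 153.7 mol = 1ξ₁ + 2ξ₂.
Selectivity: 2ξ₁ / (1ξ₂) = 6.64 → ξ₁ = 3.32 ξ₂.
Substitute: (1·3.32 + 2) ξ₂ = 153.7 → ξ₂ = 28.89 mol, ξ₁ = 95.9 mol.
Outlet amounts (n = n₀ + Σ ν·ξ):
  G: 242 − 1(95.9) − 2(28.89) = 88.33
  D: 0 + 2(95.9) = 191.8
  B: 0 + 1(28.89) = 28.89
Total out = 88.33 + 191.8 + 28.89 = 309 mol.

309 mol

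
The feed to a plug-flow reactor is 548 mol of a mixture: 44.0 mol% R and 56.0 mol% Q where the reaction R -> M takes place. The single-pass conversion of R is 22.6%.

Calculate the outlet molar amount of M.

54.5 mol

R reacted = 0.226 × 241.1 = 54.49 mol; ν_R = −1, so ξ = 54.49/1 = 54.49 mol.
Outlet amounts (n = n₀ + ν ξ):
  R: 241.1 − 1(54.49) = 186.6
  M: 0 + 1(54.49) = 54.49
  Q: 306.9 (inert)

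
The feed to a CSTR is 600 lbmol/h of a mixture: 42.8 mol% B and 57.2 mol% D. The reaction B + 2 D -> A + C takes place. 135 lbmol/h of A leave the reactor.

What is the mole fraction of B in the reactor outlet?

For A: n = n₀ + 1ξ → 135 = 0 + 1ξ, giving ξ = 135 lbmol/h.
Outlet amounts (n = n₀ + ν ξ):
  B: 256.8 − 1(135) = 121.8
  D: 343.2 − 2(135) = 73.2
  A: 0 + 1(135) = 135
  C: 0 + 1(135) = 135
Total out = 465 lbmol/h; y_B = 121.8 / 465 = 0.2619.

0.262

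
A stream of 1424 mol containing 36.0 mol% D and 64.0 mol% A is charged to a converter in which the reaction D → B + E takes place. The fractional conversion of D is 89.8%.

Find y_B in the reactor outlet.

0.244

D reacted = 0.898 × 512.6 = 460.4 mol; ν_D = −1, so ξ = 460.4/1 = 460.4 mol.
Outlet amounts (n = n₀ + ν ξ):
  D: 512.6 − 1(460.4) = 52.29
  B: 0 + 1(460.4) = 460.4
  E: 0 + 1(460.4) = 460.4
  A: 911.4 (inert)
Total out = 1884 mol; y_B = 460.4 / 1884 = 0.2443.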